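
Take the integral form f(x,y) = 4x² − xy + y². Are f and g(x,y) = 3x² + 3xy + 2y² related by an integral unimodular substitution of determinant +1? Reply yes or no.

D₁ = -15, D₂ = -15
f: flip: (4,-1,1)→(1,1,4)
f: reduced (well bottom): (1,1,4) with a≤c, −a<b≤a
g: flip: (3,3,2)→(2,-3,3)
g: translate: b→1 (≡-3 mod 4), so (2,-3,3)→(2,1,2)
g: reduced (well bottom): (2,1,2) with a≤c, −a<b≤a
reduced forms (1, 1, 4) vs (2, 1, 2) ⇒ inequivalent

no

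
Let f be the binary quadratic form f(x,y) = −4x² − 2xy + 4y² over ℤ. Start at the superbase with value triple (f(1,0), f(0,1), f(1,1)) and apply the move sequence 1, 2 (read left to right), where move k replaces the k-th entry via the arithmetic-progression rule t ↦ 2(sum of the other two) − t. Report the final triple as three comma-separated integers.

start (-4,4,-2) = (f(1,0),f(0,1),f(1,1))
replace slot 1: 2·(4+(-2)) − (-4) = 8 → (8,4,-2)
replace slot 2: 2·(8+(-2)) − 4 = 8 → (8,8,-2)

8,8,-2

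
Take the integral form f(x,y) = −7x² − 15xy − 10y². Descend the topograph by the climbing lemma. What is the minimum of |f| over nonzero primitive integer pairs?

translate: b→1 (≡15 mod 14), so (7,15,10)→(7,1,2)
flip: (7,1,2)→(2,-1,7)
reduced (well bottom): (2,-1,7) with a≤c, −a<b≤a
well minimum |f| = |-2| = 2 (negative-definite)

2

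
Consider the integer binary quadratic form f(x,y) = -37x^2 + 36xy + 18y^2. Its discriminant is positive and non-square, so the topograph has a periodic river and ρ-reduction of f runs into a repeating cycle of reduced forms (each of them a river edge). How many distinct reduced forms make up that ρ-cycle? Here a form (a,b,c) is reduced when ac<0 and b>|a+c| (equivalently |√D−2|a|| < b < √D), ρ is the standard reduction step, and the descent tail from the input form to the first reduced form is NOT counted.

D = 3960, ⌊√D⌋ = 62
river: ρ → (18,36,-37)
river: ρ → (-37,38,17)
river: ρ → (17,30,-45)
river: ρ → (-45,60,2)
river: ρ → (2,60,-45)
river: ρ → (-45,30,17)
river: ρ → (17,38,-37)
river: ρ → (-37,36,18)
ρ-cycle length = 8 (tail of 0 descent steps not counted)

8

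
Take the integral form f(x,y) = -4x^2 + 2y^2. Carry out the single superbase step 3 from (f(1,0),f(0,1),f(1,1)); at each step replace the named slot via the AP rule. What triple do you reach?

start (-4,2,-2) = (f(1,0),f(0,1),f(1,1))
replace slot 3: 2·((-4)+2) − (-2) = -2 → (-4,2,-2)

-4,2,-2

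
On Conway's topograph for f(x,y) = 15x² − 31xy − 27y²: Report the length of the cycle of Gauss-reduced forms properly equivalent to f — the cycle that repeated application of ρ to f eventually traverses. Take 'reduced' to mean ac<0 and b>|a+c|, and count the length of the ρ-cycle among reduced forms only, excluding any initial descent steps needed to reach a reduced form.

D = 2581, ⌊√D⌋ = 50
descent: ρ → (-27,31,15)  [lands on river]
river: ρ → (15,29,-29)
river: ρ → (-29,29,15)
river: ρ → (15,31,-27)
river: ρ → (-27,23,19)
river: ρ → (19,15,-31)
river: ρ → (-31,47,3)
river: ρ → (3,49,-15)
river: ρ → (-15,41,15)
river: ρ → (15,49,-3)
river: ρ → (-3,47,31)
river: ρ → (31,15,-19)
river: ρ → (-19,23,27)
river: ρ → (27,31,-15)
river: ρ → (-15,29,29)
river: ρ → (29,29,-15)
river: ρ → (-15,31,27)
river: ρ → (27,23,-19)
river: ρ → (-19,15,31)
river: ρ → (31,47,-3)
river: ρ → (-3,49,15)
river: ρ → (15,41,-15)
river: ρ → (-15,49,3)
river: ρ → (3,47,-31)
river: ρ → (-31,15,19)
river: ρ → (19,23,-27)
ρ-cycle length = 26 (tail of 1 descent step not counted)

26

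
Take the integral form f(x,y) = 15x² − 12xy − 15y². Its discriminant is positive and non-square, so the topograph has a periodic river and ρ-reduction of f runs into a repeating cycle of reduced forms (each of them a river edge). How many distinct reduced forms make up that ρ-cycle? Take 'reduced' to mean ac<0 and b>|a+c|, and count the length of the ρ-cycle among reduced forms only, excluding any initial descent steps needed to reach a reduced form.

D = 1044, ⌊√D⌋ = 32
descent: ρ → (-15,12,15)  [lands on river]
river: ρ → (15,18,-12)
river: ρ → (-12,30,3)
river: ρ → (3,30,-12)
river: ρ → (-12,18,15)
river: ρ → (15,12,-15)
river: ρ → (-15,18,12)
river: ρ → (12,30,-3)
river: ρ → (-3,30,12)
river: ρ → (12,18,-15)
ρ-cycle length = 10 (tail of 1 descent step not counted)

10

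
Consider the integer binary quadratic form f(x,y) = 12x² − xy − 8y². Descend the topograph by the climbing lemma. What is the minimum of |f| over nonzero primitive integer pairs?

descent: ρ → (-8,17,3)  [lands on river]
river: ρ → (3,19,-2)
river: ρ → (-2,17,12)
river: ρ → (12,7,-7)
river: ρ → (-7,7,12)
river: ρ → (12,17,-2)
river: ρ → (-2,19,3)
river: ρ → (3,17,-8)
river: ρ → (-8,15,5)
river: ρ → (5,15,-8)
closes: descent 1, river 10
min |a| on river = 2

2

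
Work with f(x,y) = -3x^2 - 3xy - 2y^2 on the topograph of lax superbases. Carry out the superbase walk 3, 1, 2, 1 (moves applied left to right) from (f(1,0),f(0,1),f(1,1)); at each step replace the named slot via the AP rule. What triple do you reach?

start (-3,-2,-8) = (f(1,0),f(0,1),f(1,1))
replace slot 3: 2·((-3)+(-2)) − (-8) = -2 → (-3,-2,-2)
replace slot 1: 2·((-2)+(-2)) − (-3) = -5 → (-5,-2,-2)
replace slot 2: 2·((-5)+(-2)) − (-2) = -12 → (-5,-12,-2)
replace slot 1: 2·((-12)+(-2)) − (-5) = -23 → (-23,-12,-2)

-23,-12,-2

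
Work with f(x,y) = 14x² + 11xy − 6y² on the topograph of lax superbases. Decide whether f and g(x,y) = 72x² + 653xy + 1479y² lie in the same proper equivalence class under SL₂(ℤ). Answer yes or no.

D₁ = 457, D₂ = 457
river cycle of f (length 46): (-6, 13, 12), (12, 11, -7), (-7, 17, 6), (6, 19, -4), (-4, 21, 1), (1, 21, -4), (-4, 19, 6), (6, 17, -7), (-7, 11, 12), (12, 13, -6), … (36 more)
river cycle of g (length 46): (14, 11, -6), (-6, 13, 12), (12, 11, -7), (-7, 17, 6), (6, 19, -4), (-4, 21, 1), (1, 21, -4), (-4, 19, 6), (6, 17, -7), (-7, 11, 12), … (36 more)
cycles coincide ⇒ equivalent

yes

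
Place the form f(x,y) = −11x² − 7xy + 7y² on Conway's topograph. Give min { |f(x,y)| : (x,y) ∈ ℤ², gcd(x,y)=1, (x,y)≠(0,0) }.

descent: ρ → (7,7,-11)  [lands on river]
river: ρ → (-11,15,3)
river: ρ → (3,15,-11)
river: ρ → (-11,7,7)
closes: descent 1, river 4
min |a| on river = 3

3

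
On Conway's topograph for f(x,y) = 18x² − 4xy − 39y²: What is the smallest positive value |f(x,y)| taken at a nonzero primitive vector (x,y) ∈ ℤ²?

descent: ρ → (-39,4,18)
descent: ρ → (18,32,-25)  [lands on river]
river: ρ → (-25,18,25)
river: ρ → (25,32,-18)
river: ρ → (-18,40,17)
river: ρ → (17,28,-30)
river: ρ → (-30,32,15)
river: ρ → (15,28,-34)
river: ρ → (-34,40,9)
river: ρ → (9,50,-9)
river: ρ → (-9,40,34)
river: ρ → (34,28,-15)
river: ρ → (-15,32,30)
river: ρ → (30,28,-17)
river: ρ → (-17,40,18)
closes: descent 2, river 14
min |a| on river = 9

9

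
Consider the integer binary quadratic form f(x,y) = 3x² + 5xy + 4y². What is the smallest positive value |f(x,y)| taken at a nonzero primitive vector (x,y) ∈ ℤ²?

translate: b→-1 (≡5 mod 6), so (3,5,4)→(3,-1,2)
flip: (3,-1,2)→(2,1,3)
reduced (well bottom): (2,1,3) with a≤c, −a<b≤a
well minimum = a = 2

2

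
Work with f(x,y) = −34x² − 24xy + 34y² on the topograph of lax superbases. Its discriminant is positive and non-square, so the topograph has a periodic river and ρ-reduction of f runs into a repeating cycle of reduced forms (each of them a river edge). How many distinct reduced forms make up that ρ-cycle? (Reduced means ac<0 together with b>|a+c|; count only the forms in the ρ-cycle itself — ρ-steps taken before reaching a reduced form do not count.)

D = 5200, ⌊√D⌋ = 72
descent: ρ → (34,24,-34)  [lands on river]
river: ρ → (-34,44,24)
river: ρ → (24,52,-26)
river: ρ → (-26,52,24)
river: ρ → (24,44,-34)
river: ρ → (-34,24,34)
river: ρ → (34,44,-24)
river: ρ → (-24,52,26)
river: ρ → (26,52,-24)
river: ρ → (-24,44,34)
ρ-cycle length = 10 (tail of 1 descent step not counted)

10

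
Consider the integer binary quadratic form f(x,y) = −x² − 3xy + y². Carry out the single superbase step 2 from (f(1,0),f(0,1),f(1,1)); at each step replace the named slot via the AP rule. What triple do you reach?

start (-1,1,-3) = (f(1,0),f(0,1),f(1,1))
replace slot 2: 2·((-1)+(-3)) − 1 = -9 → (-1,-9,-3)

-1,-9,-3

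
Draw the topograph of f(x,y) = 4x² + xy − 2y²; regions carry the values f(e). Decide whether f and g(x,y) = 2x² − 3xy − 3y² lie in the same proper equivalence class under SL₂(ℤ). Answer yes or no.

D₁ = 33, D₂ = 33
river cycle of f (length 4): (-2, 3, 3), (3, 3, -2), (-2, 5, 1), (1, 5, -2)
river cycle of g (length 4): (-3, 3, 2), (2, 5, -1), (-1, 5, 2), (2, 3, -3)
cycles differ ⇒ inequivalent

no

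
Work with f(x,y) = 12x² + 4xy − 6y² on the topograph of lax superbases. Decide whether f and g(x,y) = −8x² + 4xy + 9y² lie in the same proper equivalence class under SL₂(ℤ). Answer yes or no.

D₁ = 304, D₂ = 304
river cycle of f (length 6): (-6, 8, 10), (10, 12, -4), (-4, 12, 10), (10, 8, -6), (-6, 16, 2), (2, 16, -6)
river cycle of g (length 12): (9, 14, -3), (-3, 16, 4), (4, 16, -3), (-3, 14, 9), (9, 4, -8), (-8, 12, 5), (5, 8, -12), (-12, 16, 1), (1, 16, -12), (-12, 8, 5), … (2 more)
cycles differ ⇒ inequivalent

no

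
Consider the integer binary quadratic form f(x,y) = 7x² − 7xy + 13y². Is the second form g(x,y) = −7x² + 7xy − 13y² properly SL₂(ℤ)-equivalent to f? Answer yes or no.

D₁ = -315, D₂ = -315
f: translate: b→7 (≡-7 mod 14), so (7,-7,13)→(7,7,13)
f: reduced (well bottom): (7,7,13) with a≤c, −a<b≤a
g is negative-definite; reduce −g:
−g: translate: b→7 (≡-7 mod 14), so (7,-7,13)→(7,7,13)
−g: reduced (well bottom): (7,7,13) with a≤c, −a<b≤a
flip sign back: reduced form of g is (-7,-7,-13)
reduced forms (7, 7, 13) vs (-7, -7, -13) ⇒ inequivalent

no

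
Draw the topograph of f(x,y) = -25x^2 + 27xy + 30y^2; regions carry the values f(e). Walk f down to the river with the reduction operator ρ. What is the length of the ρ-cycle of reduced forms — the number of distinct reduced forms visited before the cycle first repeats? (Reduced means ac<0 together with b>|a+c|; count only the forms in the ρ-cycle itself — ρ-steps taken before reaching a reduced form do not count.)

D = 3729, ⌊√D⌋ = 61
river: ρ → (30,33,-22)
river: ρ → (-22,55,8)
river: ρ → (8,57,-15)
river: ρ → (-15,33,44)
river: ρ → (44,55,-4)
river: ρ → (-4,57,30)
river: ρ → (30,3,-31)
river: ρ → (-31,59,2)
river: ρ → (2,61,-1)
river: ρ → (-1,61,2)
river: ρ → (2,59,-31)
river: ρ → (-31,3,30)
river: ρ → (30,57,-4)
river: ρ → (-4,55,44)
river: ρ → (44,33,-15)
river: ρ → (-15,57,8)
river: ρ → (8,55,-22)
river: ρ → (-22,33,30)
river: ρ → (30,27,-25)
river: ρ → (-25,23,32)
river: ρ → (32,41,-16)
river: ρ → (-16,55,11)
river: ρ → (11,55,-16)
river: ρ → (-16,41,32)
river: ρ → (32,23,-25)
river: ρ → (-25,27,30)
ρ-cycle length = 26 (tail of 0 descent steps not counted)

26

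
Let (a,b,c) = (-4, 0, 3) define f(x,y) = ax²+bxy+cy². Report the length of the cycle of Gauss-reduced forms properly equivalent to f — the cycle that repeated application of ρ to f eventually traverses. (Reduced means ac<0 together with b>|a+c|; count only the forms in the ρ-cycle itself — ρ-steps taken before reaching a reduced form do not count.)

D = 48, ⌊√D⌋ = 6
descent: ρ → (3,6,-1)  [lands on river]
river: ρ → (-1,6,3)
ρ-cycle length = 2 (tail of 1 descent step not counted)

2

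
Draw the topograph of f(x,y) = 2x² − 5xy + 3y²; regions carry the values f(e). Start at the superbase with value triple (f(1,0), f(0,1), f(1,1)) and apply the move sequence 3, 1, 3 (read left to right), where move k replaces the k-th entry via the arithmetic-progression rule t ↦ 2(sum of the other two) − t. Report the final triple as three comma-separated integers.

start (2,3,0) = (f(1,0),f(0,1),f(1,1))
replace slot 3: 2·(2+3) − 0 = 10 → (2,3,10)
replace slot 1: 2·(3+10) − 2 = 24 → (24,3,10)
replace slot 3: 2·(24+3) − 10 = 44 → (24,3,44)

24,3,44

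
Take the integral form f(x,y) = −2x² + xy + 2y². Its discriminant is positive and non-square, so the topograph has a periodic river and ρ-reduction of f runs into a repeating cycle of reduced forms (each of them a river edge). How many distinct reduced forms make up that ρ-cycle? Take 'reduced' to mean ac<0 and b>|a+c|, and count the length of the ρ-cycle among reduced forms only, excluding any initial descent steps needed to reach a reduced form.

D = 17, ⌊√D⌋ = 4
river: ρ → (2,3,-1)
river: ρ → (-1,3,2)
river: ρ → (2,1,-2)
river: ρ → (-2,3,1)
river: ρ → (1,3,-2)
river: ρ → (-2,1,2)
ρ-cycle length = 6 (tail of 0 descent steps not counted)

6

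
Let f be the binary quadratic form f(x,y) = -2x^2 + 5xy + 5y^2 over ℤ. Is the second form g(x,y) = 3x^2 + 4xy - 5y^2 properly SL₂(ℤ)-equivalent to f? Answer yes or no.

D₁ = 65, D₂ = 76
discriminants differ ⇒ not SL₂(ℤ)-equivalent

no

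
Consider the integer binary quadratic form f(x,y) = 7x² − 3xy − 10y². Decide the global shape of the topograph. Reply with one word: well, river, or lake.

D = b²−4ac = (-3)² − 4·7·(-10) = 289
D = 17² is a perfect square ⇒ form factors over ℤ ⇒ lakes

lake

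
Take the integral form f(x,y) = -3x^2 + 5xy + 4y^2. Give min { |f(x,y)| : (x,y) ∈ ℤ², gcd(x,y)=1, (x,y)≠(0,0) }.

river: ρ → (4,3,-4)
river: ρ → (-4,5,3)
river: ρ → (3,7,-2)
river: ρ → (-2,5,6)
river: ρ → (6,7,-1)
river: ρ → (-1,7,6)
river: ρ → (6,5,-2)
river: ρ → (-2,7,3)
river: ρ → (3,5,-4)
river: ρ → (-4,3,4)
river: ρ → (4,5,-3)
river: ρ → (-3,7,2)
river: ρ → (2,5,-6)
river: ρ → (-6,7,1)
river: ρ → (1,7,-6)
river: ρ → (-6,5,2)
river: ρ → (2,7,-3)
river: ρ → (-3,5,4)
closes: descent 0, river 18
min |a| on river = 1

1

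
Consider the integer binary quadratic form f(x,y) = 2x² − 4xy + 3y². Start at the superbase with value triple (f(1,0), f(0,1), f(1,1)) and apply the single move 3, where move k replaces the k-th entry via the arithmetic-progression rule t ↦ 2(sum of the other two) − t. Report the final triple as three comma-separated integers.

start (2,3,1) = (f(1,0),f(0,1),f(1,1))
replace slot 3: 2·(2+3) − 1 = 9 → (2,3,9)

2,3,9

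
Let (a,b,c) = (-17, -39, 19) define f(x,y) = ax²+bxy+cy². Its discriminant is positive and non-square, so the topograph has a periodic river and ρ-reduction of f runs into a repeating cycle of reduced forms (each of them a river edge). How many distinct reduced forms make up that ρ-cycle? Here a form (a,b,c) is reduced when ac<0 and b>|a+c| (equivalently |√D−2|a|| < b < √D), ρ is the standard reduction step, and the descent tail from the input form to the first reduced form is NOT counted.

D = 2813, ⌊√D⌋ = 53
descent: ρ → (19,39,-17)  [lands on river]
river: ρ → (-17,29,29)
river: ρ → (29,29,-17)
river: ρ → (-17,39,19)
river: ρ → (19,37,-19)
river: ρ → (-19,39,17)
river: ρ → (17,29,-29)
river: ρ → (-29,29,17)
river: ρ → (17,39,-19)
river: ρ → (-19,37,19)
ρ-cycle length = 10 (tail of 1 descent step not counted)

10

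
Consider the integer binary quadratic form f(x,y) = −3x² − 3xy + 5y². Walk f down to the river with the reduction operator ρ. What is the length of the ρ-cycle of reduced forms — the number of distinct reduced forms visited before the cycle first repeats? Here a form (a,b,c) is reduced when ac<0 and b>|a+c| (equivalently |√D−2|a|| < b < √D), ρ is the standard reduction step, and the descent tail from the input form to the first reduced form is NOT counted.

D = 69, ⌊√D⌋ = 8
descent: ρ → (5,3,-3)  [lands on river]
river: ρ → (-3,3,5)
river: ρ → (5,7,-1)
river: ρ → (-1,7,5)
ρ-cycle length = 4 (tail of 1 descent step not counted)

4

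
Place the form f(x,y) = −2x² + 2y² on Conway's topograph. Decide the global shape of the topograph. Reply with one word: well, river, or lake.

D = b²−4ac = 0² − 4·(-2)·2 = 16
D = 4² is a perfect square ⇒ form factors over ℤ ⇒ lakes

lake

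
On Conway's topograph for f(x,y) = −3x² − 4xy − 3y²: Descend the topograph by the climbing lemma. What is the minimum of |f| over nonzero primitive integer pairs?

translate: b→-2 (≡4 mod 6), so (3,4,3)→(3,-2,2)
flip: (3,-2,2)→(2,2,3)
reduced (well bottom): (2,2,3) with a≤c, −a<b≤a
well minimum |f| = |-2| = 2 (negative-definite)

2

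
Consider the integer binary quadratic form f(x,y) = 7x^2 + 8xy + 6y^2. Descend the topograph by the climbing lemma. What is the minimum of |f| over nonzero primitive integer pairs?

translate: b→-6 (≡8 mod 14), so (7,8,6)→(7,-6,5)
flip: (7,-6,5)→(5,6,7)
translate: b→-4 (≡6 mod 10), so (5,6,7)→(5,-4,6)
reduced (well bottom): (5,-4,6) with a≤c, −a<b≤a
well minimum = a = 5

5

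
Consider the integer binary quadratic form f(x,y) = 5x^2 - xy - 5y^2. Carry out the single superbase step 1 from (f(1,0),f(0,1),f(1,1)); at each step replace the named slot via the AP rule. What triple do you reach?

start (5,-5,-1) = (f(1,0),f(0,1),f(1,1))
replace slot 1: 2·((-5)+(-1)) − 5 = -17 → (-17,-5,-1)

-17,-5,-1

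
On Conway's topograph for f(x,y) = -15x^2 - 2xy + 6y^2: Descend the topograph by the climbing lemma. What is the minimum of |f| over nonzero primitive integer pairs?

descent: ρ → (6,14,-7)  [lands on river]
river: ρ → (-7,14,6)
river: ρ → (6,10,-11)
river: ρ → (-11,12,5)
river: ρ → (5,18,-2)
river: ρ → (-2,18,5)
river: ρ → (5,12,-11)
river: ρ → (-11,10,6)
closes: descent 1, river 8
min |a| on river = 2

2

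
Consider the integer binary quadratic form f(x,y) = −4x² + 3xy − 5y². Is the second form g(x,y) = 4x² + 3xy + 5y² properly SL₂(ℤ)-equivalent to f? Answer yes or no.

D₁ = -71, D₂ = -71
f is negative-definite; reduce −f:
−f: reduced (well bottom): (4,-3,5) with a≤c, −a<b≤a
flip sign back: reduced form of f is (-4,3,-5)
g: reduced (well bottom): (4,3,5) with a≤c, −a<b≤a
reduced forms (-4, 3, -5) vs (4, 3, 5) ⇒ inequivalent

no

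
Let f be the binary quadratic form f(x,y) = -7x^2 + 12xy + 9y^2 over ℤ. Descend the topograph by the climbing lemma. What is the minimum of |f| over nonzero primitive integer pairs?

river: ρ → (9,6,-10)
river: ρ → (-10,14,5)
river: ρ → (5,16,-7)
river: ρ → (-7,12,9)
closes: descent 0, river 4
min |a| on river = 5

5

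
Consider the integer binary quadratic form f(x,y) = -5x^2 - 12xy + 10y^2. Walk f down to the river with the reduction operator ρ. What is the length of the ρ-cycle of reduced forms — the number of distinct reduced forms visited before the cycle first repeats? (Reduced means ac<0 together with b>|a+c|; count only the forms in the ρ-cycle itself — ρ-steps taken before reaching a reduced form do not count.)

D = 344, ⌊√D⌋ = 18
descent: ρ → (10,12,-5)  [lands on river]
river: ρ → (-5,18,1)
river: ρ → (1,18,-5)
river: ρ → (-5,12,10)
river: ρ → (10,8,-7)
river: ρ → (-7,6,11)
river: ρ → (11,16,-2)
river: ρ → (-2,16,11)
river: ρ → (11,6,-7)
river: ρ → (-7,8,10)
ρ-cycle length = 10 (tail of 1 descent step not counted)

10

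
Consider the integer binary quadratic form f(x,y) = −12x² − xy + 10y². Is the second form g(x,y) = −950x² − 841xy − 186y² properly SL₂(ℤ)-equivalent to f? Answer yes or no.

D₁ = 481, D₂ = 481
river cycle of f (length 30): (10, 21, -1), (-1, 21, 10), (10, 19, -3), (-3, 17, 16), (16, 15, -4), (-4, 17, 12), (12, 7, -9), (-9, 11, 10), (10, 9, -10), (-10, 11, 9), … (20 more)
river cycle of g (length 30): (10, 21, -1), (-1, 21, 10), (10, 19, -3), (-3, 17, 16), (16, 15, -4), (-4, 17, 12), (12, 7, -9), (-9, 11, 10), (10, 9, -10), (-10, 11, 9), … (20 more)
cycles coincide ⇒ equivalent

yes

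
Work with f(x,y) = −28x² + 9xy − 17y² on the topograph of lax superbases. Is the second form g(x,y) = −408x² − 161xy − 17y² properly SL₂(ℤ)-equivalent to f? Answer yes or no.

D₁ = -1823, D₂ = -1823
f is negative-definite; reduce −f:
−f: flip: (28,-9,17)→(17,9,28)
−f: reduced (well bottom): (17,9,28) with a≤c, −a<b≤a
flip sign back: reduced form of f is (-17,-9,-28)
g is negative-definite; reduce −g:
−g: flip: (408,161,17)→(17,-161,408)
−g: translate: b→9 (≡-161 mod 34), so (17,-161,408)→(17,9,28)
−g: reduced (well bottom): (17,9,28) with a≤c, −a<b≤a
flip sign back: reduced form of g is (-17,-9,-28)
reduced forms (-17, -9, -28) vs (-17, -9, -28) ⇒ equivalent

yes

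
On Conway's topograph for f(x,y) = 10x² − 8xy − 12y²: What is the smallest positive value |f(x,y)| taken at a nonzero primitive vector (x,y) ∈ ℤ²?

descent: ρ → (-12,8,10)  [lands on river]
river: ρ → (10,12,-10)
river: ρ → (-10,8,12)
river: ρ → (12,16,-6)
river: ρ → (-6,20,6)
river: ρ → (6,16,-12)
closes: descent 1, river 6
min |a| on river = 6

6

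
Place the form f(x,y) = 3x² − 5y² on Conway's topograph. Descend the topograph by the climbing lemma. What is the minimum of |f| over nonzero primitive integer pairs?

descent: ρ → (-5,0,3)
descent: ρ → (3,6,-2)  [lands on river]
river: ρ → (-2,6,3)
closes: descent 2, river 2
min |a| on river = 2

2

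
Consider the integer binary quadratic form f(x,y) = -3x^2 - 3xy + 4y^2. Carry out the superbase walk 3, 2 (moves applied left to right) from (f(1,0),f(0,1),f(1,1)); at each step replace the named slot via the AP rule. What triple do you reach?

start (-3,4,-2) = (f(1,0),f(0,1),f(1,1))
replace slot 3: 2·((-3)+4) − (-2) = 4 → (-3,4,4)
replace slot 2: 2·((-3)+4) − 4 = -2 → (-3,-2,4)

-3,-2,4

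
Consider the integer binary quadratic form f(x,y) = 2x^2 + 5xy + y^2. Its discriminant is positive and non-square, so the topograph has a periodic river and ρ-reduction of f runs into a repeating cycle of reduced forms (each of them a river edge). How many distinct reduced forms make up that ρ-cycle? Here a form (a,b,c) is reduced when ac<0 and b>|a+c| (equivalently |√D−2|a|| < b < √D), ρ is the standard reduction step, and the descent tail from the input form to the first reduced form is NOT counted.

D = 17, ⌊√D⌋ = 4
descent: ρ → (1,3,-2)  [lands on river]
river: ρ → (-2,1,2)
river: ρ → (2,3,-1)
river: ρ → (-1,3,2)
river: ρ → (2,1,-2)
river: ρ → (-2,3,1)
ρ-cycle length = 6 (tail of 1 descent step not counted)

6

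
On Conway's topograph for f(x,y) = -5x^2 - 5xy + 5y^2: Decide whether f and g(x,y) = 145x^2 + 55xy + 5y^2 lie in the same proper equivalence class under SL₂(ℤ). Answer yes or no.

D₁ = 125, D₂ = 125
river cycle of f (length 2): (5, 5, -5), (-5, 5, 5)
river cycle of g (length 2): (5, 5, -5), (-5, 5, 5)
cycles coincide ⇒ equivalent

yes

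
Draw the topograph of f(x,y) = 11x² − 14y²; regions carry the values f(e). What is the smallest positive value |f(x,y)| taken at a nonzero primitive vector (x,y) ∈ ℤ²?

descent: ρ → (-14,0,11)
descent: ρ → (11,22,-3)  [lands on river]
river: ρ → (-3,20,18)
river: ρ → (18,16,-5)
river: ρ → (-5,24,2)
river: ρ → (2,24,-5)
river: ρ → (-5,16,18)
river: ρ → (18,20,-3)
river: ρ → (-3,22,11)
closes: descent 2, river 8
min |a| on river = 2

2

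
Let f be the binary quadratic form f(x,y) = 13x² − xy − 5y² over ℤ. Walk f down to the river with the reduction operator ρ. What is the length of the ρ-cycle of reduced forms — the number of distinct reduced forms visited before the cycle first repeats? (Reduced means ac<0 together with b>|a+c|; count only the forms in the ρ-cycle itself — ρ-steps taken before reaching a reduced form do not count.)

D = 261, ⌊√D⌋ = 16
descent: ρ → (-5,11,7)  [lands on river]
river: ρ → (7,3,-9)
river: ρ → (-9,15,1)
river: ρ → (1,15,-9)
river: ρ → (-9,3,7)
river: ρ → (7,11,-5)
river: ρ → (-5,9,9)
river: ρ → (9,9,-5)
ρ-cycle length = 8 (tail of 1 descent step not counted)

8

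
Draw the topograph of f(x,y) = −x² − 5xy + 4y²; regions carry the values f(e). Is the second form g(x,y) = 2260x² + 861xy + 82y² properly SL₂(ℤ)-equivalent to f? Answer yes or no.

D₁ = 41, D₂ = 41
river cycle of f (length 10): (4, 5, -1), (-1, 5, 4), (4, 3, -2), (-2, 5, 2), (2, 3, -4), (-4, 5, 1), (1, 5, -4), (-4, 3, 2), (2, 5, -2), (-2, 3, 4)
river cycle of g (length 10): (-2, 3, 4), (4, 5, -1), (-1, 5, 4), (4, 3, -2), (-2, 5, 2), (2, 3, -4), (-4, 5, 1), (1, 5, -4), (-4, 3, 2), (2, 5, -2)
cycles coincide ⇒ equivalent

yes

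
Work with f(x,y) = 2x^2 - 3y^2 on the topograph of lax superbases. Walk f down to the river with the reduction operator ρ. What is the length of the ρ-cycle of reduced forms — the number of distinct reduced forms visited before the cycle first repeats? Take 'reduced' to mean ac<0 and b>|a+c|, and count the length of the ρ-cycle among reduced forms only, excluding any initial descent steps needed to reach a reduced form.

D = 24, ⌊√D⌋ = 4
descent: ρ → (-3,0,2)
descent: ρ → (2,4,-1)  [lands on river]
river: ρ → (-1,4,2)
ρ-cycle length = 2 (tail of 2 descent steps not counted)

2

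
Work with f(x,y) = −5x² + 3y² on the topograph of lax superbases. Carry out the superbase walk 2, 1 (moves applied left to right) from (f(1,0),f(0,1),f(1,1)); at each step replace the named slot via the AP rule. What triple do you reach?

start (-5,3,-2) = (f(1,0),f(0,1),f(1,1))
replace slot 2: 2·((-5)+(-2)) − 3 = -17 → (-5,-17,-2)
replace slot 1: 2·((-17)+(-2)) − (-5) = -33 → (-33,-17,-2)

-33,-17,-2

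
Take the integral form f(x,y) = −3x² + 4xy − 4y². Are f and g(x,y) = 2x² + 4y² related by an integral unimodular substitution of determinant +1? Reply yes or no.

D₁ = -32, D₂ = -32
f is negative-definite; reduce −f:
−f: translate: b→2 (≡-4 mod 6), so (3,-4,4)→(3,2,3)
−f: reduced (well bottom): (3,2,3) with a≤c, −a<b≤a
flip sign back: reduced form of f is (-3,-2,-3)
g: reduced (well bottom): (2,0,4) with a≤c, −a<b≤a
reduced forms (-3, -2, -3) vs (2, 0, 4) ⇒ inequivalent

no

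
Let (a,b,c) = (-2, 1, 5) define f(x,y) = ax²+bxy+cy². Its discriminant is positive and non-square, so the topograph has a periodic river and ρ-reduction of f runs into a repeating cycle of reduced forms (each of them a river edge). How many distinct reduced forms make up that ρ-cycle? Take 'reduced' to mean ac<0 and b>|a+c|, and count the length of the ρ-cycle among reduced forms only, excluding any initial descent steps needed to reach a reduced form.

D = 41, ⌊√D⌋ = 6
descent: ρ → (5,-1,-2)
descent: ρ → (-2,5,2)  [lands on river]
river: ρ → (2,3,-4)
river: ρ → (-4,5,1)
river: ρ → (1,5,-4)
river: ρ → (-4,3,2)
river: ρ → (2,5,-2)
river: ρ → (-2,3,4)
river: ρ → (4,5,-1)
river: ρ → (-1,5,4)
river: ρ → (4,3,-2)
ρ-cycle length = 10 (tail of 2 descent steps not counted)

10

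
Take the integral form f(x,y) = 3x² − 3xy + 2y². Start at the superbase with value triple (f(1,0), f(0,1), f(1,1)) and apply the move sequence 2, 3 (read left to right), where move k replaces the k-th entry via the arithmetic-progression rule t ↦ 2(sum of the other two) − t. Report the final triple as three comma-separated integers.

start (3,2,2) = (f(1,0),f(0,1),f(1,1))
replace slot 2: 2·(3+2) − 2 = 8 → (3,8,2)
replace slot 3: 2·(3+8) − 2 = 20 → (3,8,20)

3,8,20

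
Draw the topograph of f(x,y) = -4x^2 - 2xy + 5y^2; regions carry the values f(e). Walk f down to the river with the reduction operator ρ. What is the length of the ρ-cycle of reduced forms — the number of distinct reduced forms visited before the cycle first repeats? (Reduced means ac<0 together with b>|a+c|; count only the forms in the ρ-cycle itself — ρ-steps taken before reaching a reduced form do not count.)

D = 84, ⌊√D⌋ = 9
descent: ρ → (5,2,-4)  [lands on river]
river: ρ → (-4,6,3)
river: ρ → (3,6,-4)
river: ρ → (-4,2,5)
river: ρ → (5,8,-1)
river: ρ → (-1,8,5)
ρ-cycle length = 6 (tail of 1 descent step not counted)

6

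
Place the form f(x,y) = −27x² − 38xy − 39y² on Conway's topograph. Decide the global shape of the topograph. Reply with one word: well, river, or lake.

D = b²−4ac = (-38)² − 4·(-27)·(-39) = -2768
D < 0 ⇒ definite ⇒ every region one sign ⇒ single well

well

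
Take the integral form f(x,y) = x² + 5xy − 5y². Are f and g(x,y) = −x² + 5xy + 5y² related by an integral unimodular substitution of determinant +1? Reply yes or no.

D₁ = 45, D₂ = 45
river cycle of f (length 2): (-5, 5, 1), (1, 5, -5)
river cycle of g (length 2): (5, 5, -1), (-1, 5, 5)
cycles differ ⇒ inequivalent

no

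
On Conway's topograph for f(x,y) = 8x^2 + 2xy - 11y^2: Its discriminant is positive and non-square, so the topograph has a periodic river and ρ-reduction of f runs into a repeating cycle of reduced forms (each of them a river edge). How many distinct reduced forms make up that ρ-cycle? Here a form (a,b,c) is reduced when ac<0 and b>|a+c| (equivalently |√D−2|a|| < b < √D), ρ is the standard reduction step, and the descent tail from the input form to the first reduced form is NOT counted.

D = 356, ⌊√D⌋ = 18
descent: ρ → (-11,-2,8)
descent: ρ → (8,18,-1)  [lands on river]
river: ρ → (-1,18,8)
river: ρ → (8,14,-5)
river: ρ → (-5,16,5)
river: ρ → (5,14,-8)
river: ρ → (-8,18,1)
river: ρ → (1,18,-8)
river: ρ → (-8,14,5)
river: ρ → (5,16,-5)
river: ρ → (-5,14,8)
ρ-cycle length = 10 (tail of 2 descent steps not counted)

10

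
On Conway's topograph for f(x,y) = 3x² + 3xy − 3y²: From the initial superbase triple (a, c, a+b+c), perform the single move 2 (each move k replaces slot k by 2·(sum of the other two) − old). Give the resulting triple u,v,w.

start (3,-3,3) = (f(1,0),f(0,1),f(1,1))
replace slot 2: 2·(3+3) − (-3) = 15 → (3,15,3)

3,15,3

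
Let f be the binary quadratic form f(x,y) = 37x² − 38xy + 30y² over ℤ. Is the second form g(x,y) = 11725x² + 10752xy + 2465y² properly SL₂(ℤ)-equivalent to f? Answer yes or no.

D₁ = -2996, D₂ = -2996
f: translate: b→36 (≡-38 mod 74), so (37,-38,30)→(37,36,29)
f: flip: (37,36,29)→(29,-36,37)
f: translate: b→22 (≡-36 mod 58), so (29,-36,37)→(29,22,30)
f: reduced (well bottom): (29,22,30) with a≤c, −a<b≤a
g: flip: (11725,10752,2465)→(2465,-10752,11725)
g: translate: b→-892 (≡-10752 mod 4930), so (2465,-10752,11725)→(2465,-892,81)
g: flip: (2465,-892,81)→(81,892,2465)
g: translate: b→-80 (≡892 mod 162), so (81,892,2465)→(81,-80,29)
g: flip: (81,-80,29)→(29,80,81)
g: translate: b→22 (≡80 mod 58), so (29,80,81)→(29,22,30)
g: reduced (well bottom): (29,22,30) with a≤c, −a<b≤a
reduced forms (29, 22, 30) vs (29, 22, 30) ⇒ equivalent

yes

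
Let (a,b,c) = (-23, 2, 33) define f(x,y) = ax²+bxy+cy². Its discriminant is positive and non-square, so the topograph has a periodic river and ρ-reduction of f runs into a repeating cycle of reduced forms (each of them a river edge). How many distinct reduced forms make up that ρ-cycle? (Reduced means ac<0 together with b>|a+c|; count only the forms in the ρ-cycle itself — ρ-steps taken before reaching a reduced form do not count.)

D = 3040, ⌊√D⌋ = 55
descent: ρ → (33,-2,-23)
descent: ρ → (-23,48,8)  [lands on river]
river: ρ → (8,48,-23)
river: ρ → (-23,44,12)
river: ρ → (12,52,-7)
river: ρ → (-7,46,33)
river: ρ → (33,20,-20)
river: ρ → (-20,20,33)
river: ρ → (33,46,-7)
river: ρ → (-7,52,12)
river: ρ → (12,44,-23)
ρ-cycle length = 10 (tail of 2 descent steps not counted)

10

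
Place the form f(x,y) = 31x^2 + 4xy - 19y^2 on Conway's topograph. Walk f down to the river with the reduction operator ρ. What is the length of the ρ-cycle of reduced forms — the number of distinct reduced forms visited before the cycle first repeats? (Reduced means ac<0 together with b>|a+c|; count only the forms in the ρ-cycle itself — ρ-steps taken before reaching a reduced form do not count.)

D = 2372, ⌊√D⌋ = 48
descent: ρ → (-19,34,16)  [lands on river]
river: ρ → (16,30,-23)
river: ρ → (-23,16,23)
river: ρ → (23,30,-16)
river: ρ → (-16,34,19)
river: ρ → (19,42,-8)
river: ρ → (-8,38,29)
river: ρ → (29,20,-17)
river: ρ → (-17,48,1)
river: ρ → (1,48,-17)
river: ρ → (-17,20,29)
river: ρ → (29,38,-8)
river: ρ → (-8,42,19)
river: ρ → (19,34,-16)
river: ρ → (-16,30,23)
river: ρ → (23,16,-23)
river: ρ → (-23,30,16)
river: ρ → (16,34,-19)
river: ρ → (-19,42,8)
river: ρ → (8,38,-29)
river: ρ → (-29,20,17)
river: ρ → (17,48,-1)
river: ρ → (-1,48,17)
river: ρ → (17,20,-29)
river: ρ → (-29,38,8)
river: ρ → (8,42,-19)
ρ-cycle length = 26 (tail of 1 descent step not counted)

26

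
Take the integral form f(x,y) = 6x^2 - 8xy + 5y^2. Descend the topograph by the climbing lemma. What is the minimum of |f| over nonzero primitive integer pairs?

translate: b→4 (≡-8 mod 12), so (6,-8,5)→(6,4,3)
flip: (6,4,3)→(3,-4,6)
translate: b→2 (≡-4 mod 6), so (3,-4,6)→(3,2,5)
reduced (well bottom): (3,2,5) with a≤c, −a<b≤a
well minimum = a = 3

3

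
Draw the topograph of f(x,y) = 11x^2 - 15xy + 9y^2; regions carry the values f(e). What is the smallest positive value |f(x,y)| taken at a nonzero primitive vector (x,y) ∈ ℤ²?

translate: b→7 (≡-15 mod 22), so (11,-15,9)→(11,7,5)
flip: (11,7,5)→(5,-7,11)
translate: b→3 (≡-7 mod 10), so (5,-7,11)→(5,3,9)
reduced (well bottom): (5,3,9) with a≤c, −a<b≤a
well minimum = a = 5

5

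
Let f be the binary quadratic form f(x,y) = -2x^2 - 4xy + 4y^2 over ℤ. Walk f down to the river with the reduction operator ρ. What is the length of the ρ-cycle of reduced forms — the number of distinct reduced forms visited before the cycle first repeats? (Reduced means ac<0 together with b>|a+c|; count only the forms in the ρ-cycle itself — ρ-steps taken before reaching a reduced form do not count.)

D = 48, ⌊√D⌋ = 6
descent: ρ → (4,4,-2)  [lands on river]
river: ρ → (-2,4,4)
ρ-cycle length = 2 (tail of 1 descent step not counted)

2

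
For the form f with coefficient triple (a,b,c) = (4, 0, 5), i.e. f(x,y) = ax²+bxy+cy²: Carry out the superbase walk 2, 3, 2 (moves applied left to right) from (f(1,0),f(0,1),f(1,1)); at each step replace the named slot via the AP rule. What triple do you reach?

start (4,5,9) = (f(1,0),f(0,1),f(1,1))
replace slot 2: 2·(4+9) − 5 = 21 → (4,21,9)
replace slot 3: 2·(4+21) − 9 = 41 → (4,21,41)
replace slot 2: 2·(4+41) − 21 = 69 → (4,69,41)

4,69,41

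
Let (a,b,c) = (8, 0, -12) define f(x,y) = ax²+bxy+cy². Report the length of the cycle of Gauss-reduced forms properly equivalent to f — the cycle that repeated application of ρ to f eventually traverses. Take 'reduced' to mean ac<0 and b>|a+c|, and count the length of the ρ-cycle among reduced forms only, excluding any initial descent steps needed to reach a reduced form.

D = 384, ⌊√D⌋ = 19
descent: ρ → (-12,0,8)
descent: ρ → (8,16,-4)  [lands on river]
river: ρ → (-4,16,8)
ρ-cycle length = 2 (tail of 2 descent steps not counted)

2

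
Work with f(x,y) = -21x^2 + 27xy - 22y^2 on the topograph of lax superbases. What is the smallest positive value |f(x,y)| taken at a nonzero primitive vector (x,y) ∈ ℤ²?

translate: b→15 (≡-27 mod 42), so (21,-27,22)→(21,15,16)
flip: (21,15,16)→(16,-15,21)
reduced (well bottom): (16,-15,21) with a≤c, −a<b≤a
well minimum |f| = |-16| = 16 (negative-definite)

16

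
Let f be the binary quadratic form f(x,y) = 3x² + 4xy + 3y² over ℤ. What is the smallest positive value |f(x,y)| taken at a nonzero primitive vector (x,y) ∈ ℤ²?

translate: b→-2 (≡4 mod 6), so (3,4,3)→(3,-2,2)
flip: (3,-2,2)→(2,2,3)
reduced (well bottom): (2,2,3) with a≤c, −a<b≤a
well minimum = a = 2

2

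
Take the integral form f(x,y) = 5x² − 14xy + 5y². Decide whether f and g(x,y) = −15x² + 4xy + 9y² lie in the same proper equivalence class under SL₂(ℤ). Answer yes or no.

D₁ = 96, D₂ = 556
discriminants differ ⇒ not SL₂(ℤ)-equivalent

no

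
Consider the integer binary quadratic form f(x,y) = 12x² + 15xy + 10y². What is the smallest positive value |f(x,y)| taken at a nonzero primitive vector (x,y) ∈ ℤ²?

translate: b→-9 (≡15 mod 24), so (12,15,10)→(12,-9,7)
flip: (12,-9,7)→(7,9,12)
translate: b→-5 (≡9 mod 14), so (7,9,12)→(7,-5,10)
reduced (well bottom): (7,-5,10) with a≤c, −a<b≤a
well minimum = a = 7

7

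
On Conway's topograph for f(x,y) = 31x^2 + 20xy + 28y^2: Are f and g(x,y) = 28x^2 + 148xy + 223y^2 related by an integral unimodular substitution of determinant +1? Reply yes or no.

D₁ = -3072, D₂ = -3072
f: flip: (31,20,28)→(28,-20,31)
f: reduced (well bottom): (28,-20,31) with a≤c, −a<b≤a
g: translate: b→-20 (≡148 mod 56), so (28,148,223)→(28,-20,31)
g: reduced (well bottom): (28,-20,31) with a≤c, −a<b≤a
reduced forms (28, -20, 31) vs (28, -20, 31) ⇒ equivalent

yes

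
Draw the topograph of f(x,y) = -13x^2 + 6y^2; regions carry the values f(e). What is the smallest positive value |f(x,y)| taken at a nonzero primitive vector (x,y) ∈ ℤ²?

descent: ρ → (6,12,-7)  [lands on river]
river: ρ → (-7,16,2)
river: ρ → (2,16,-7)
river: ρ → (-7,12,6)
closes: descent 1, river 4
min |a| on river = 2

2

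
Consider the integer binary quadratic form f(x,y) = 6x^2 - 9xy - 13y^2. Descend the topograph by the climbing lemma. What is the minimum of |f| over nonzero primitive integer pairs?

descent: ρ → (-13,9,6)  [lands on river]
river: ρ → (6,15,-7)
river: ρ → (-7,13,8)
river: ρ → (8,19,-1)
river: ρ → (-1,19,8)
river: ρ → (8,13,-7)
river: ρ → (-7,15,6)
river: ρ → (6,9,-13)
river: ρ → (-13,17,2)
river: ρ → (2,19,-4)
river: ρ → (-4,13,14)
river: ρ → (14,15,-3)
river: ρ → (-3,15,14)
river: ρ → (14,13,-4)
river: ρ → (-4,19,2)
river: ρ → (2,17,-13)
closes: descent 1, river 16
min |a| on river = 1

1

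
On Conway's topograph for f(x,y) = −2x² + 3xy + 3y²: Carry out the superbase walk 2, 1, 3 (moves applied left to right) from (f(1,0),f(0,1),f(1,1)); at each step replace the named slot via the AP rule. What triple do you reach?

start (-2,3,4) = (f(1,0),f(0,1),f(1,1))
replace slot 2: 2·((-2)+4) − 3 = 1 → (-2,1,4)
replace slot 1: 2·(1+4) − (-2) = 12 → (12,1,4)
replace slot 3: 2·(12+1) − 4 = 22 → (12,1,22)

12,1,22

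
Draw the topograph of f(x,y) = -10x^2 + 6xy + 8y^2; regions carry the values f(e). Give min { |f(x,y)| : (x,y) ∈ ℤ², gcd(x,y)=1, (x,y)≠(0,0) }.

river: ρ → (8,10,-8)
river: ρ → (-8,6,10)
river: ρ → (10,14,-4)
river: ρ → (-4,18,2)
river: ρ → (2,18,-4)
river: ρ → (-4,14,10)
river: ρ → (10,6,-8)
river: ρ → (-8,10,8)
river: ρ → (8,6,-10)
river: ρ → (-10,14,4)
river: ρ → (4,18,-2)
river: ρ → (-2,18,4)
river: ρ → (4,14,-10)
river: ρ → (-10,6,8)
closes: descent 0, river 14
min |a| on river = 2

2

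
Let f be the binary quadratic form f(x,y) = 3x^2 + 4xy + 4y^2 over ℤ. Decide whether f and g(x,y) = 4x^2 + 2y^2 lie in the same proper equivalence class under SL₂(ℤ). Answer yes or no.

D₁ = -32, D₂ = -32
f: translate: b→-2 (≡4 mod 6), so (3,4,4)→(3,-2,3)
f: flip: (3,-2,3)→(3,2,3)
f: reduced (well bottom): (3,2,3) with a≤c, −a<b≤a
g: flip: (4,0,2)→(2,0,4)
g: reduced (well bottom): (2,0,4) with a≤c, −a<b≤a
reduced forms (3, 2, 3) vs (2, 0, 4) ⇒ inequivalent

no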